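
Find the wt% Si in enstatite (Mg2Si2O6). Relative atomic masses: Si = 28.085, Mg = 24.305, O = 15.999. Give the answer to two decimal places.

Molar mass of Mg2Si2O6: 2·24.305 + 2·28.085 + 6·15.999 = 200.774 g/mol.
Mass of Si per formula unit: 2 × 28.085 = 56.170 g.
Weight fraction Si = 56.170 / 200.774 = 0.2798.

27.98 mass %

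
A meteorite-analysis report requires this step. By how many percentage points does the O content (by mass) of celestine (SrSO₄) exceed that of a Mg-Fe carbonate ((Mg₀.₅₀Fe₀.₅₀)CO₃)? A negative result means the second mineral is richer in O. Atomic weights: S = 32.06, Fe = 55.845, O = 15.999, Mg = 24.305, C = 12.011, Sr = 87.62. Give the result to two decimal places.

-13.12 percentage points

O in SrSO₄: molar mass 183.676 g/mol; 4×15.999 = 63.996 g → 34.84 wt%.
O in (Mg₀.₅₀Fe₀.₅₀)CO₃: molar mass 100.083 g/mol; 3×15.999 = 47.997 g → 47.96 wt%.
Difference = 34.84 − 47.96 = -13.12 percentage points.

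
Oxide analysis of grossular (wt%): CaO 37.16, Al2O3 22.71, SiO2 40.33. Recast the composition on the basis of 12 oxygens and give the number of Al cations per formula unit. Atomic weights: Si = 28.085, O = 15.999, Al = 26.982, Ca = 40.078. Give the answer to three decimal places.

CaO: 37.16/56.077 = 0.66266 mol → 0.66266 mol Ca, 0.66266 mol O.
Al2O3: 22.71/101.961 = 0.22273 mol → 0.44546 mol Al, 0.66819 mol O.
SiO2: 40.33/60.083 = 0.67124 mol → 0.67124 mol Si, 1.34248 mol O.
Total oxygen = 2.67333 mol. Normalization factor = 12/2.67333 = 4.48878.
Al per 12 O = 0.44546 × 4.48878 = 2.000.

2.000 Al apfu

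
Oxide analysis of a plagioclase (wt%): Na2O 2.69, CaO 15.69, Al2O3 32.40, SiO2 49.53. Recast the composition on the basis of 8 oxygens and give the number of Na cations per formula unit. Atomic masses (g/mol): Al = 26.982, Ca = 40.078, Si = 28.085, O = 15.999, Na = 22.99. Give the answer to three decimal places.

0.237 Na apfu

Na2O (M=61.979): mol = 0.04340; Na = 0.08680, O = 0.04340.
CaO (M=56.077): mol = 0.27979; Ca = 0.27979, O = 0.27979.
Al2O3 (M=101.961): mol = 0.31777; Al = 0.63554, O = 0.95331.
SiO2 (M=60.083): mol = 0.82436; Si = 0.82436, O = 1.64872.
ΣO = 2.92522; factor = 8/ΣO = 2.73484.
Na apfu = 0.08680 × 2.73484 = 0.237.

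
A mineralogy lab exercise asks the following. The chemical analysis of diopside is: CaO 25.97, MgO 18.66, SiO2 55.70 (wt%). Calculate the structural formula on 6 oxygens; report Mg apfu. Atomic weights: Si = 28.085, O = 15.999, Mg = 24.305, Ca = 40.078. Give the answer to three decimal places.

0.999 Mg apfu

25.97 wt% CaO ÷ 56.077 g/mol = 0.46311 mol, giving 0.46311 Ca and 0.46311 O.
18.66 wt% MgO ÷ 40.304 g/mol = 0.46298 mol, giving 0.46298 Mg and 0.46298 O.
55.70 wt% SiO2 ÷ 60.083 g/mol = 0.92705 mol, giving 0.92705 Si and 1.85410 O.
Oxygen sums to 2.78019; scaling by 6/2.78019 = 2.15813 puts the formula on 6 O.
Mg: 0.46298 × 2.15813 = 0.999 atoms per formula unit.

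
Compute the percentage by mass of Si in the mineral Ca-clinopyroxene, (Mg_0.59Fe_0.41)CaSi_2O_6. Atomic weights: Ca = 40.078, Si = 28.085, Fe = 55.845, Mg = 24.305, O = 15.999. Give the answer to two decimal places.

M((Mg_0.59Fe_0.41)CaSi_2O_6) = 229.478 g/mol.
Si contributes 2 × 28.085 = 56.170 g per mole.
56.170/229.478 = 0.2448 → 24.48%.

24.48 weight percent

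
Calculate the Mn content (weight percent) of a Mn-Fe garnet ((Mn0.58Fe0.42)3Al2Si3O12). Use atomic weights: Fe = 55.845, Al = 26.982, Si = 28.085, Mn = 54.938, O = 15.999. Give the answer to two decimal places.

Molar mass of (Mn0.58Fe0.42)3Al2Si3O12: 1.74·54.938 + 1.26·55.845 + 2·26.982 + 3·28.085 + 12·15.999 = 496.164 g/mol.
Mass of Mn per formula unit: 1.74 × 54.938 = 95.592 g.
Weight fraction Mn = 95.592 / 496.164 = 0.1927.

19.27 weight percent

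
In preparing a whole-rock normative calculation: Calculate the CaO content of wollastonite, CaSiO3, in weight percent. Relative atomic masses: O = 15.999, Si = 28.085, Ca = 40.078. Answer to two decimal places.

Molar mass of CaSiO3 = 1*40.078 + 1*28.085 + 3*15.999 = 116.160 g/mol.
Each formula unit contains 1 Ca, equivalent to 1/1 = 1.0000 mol CaO.
M(CaO) = 1×40.078 + 1×15.999 = 56.077 g/mol.
Mass of CaO per formula unit = 1.0000 × 56.077 = 56.077 g.
CaO wt% = 56.077 / 116.160 × 100 = 48.28%.

48.28 wt%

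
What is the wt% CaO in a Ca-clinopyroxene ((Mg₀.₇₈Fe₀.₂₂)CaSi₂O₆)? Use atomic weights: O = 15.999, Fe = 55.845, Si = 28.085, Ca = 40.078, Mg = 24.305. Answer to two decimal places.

M((Mg₀.₇₈Fe₀.₂₂)CaSi₂O₆) = 223.486 g/mol; M(CaO) = 56.077 g/mol.
Moles CaO per formula unit = 1 Ca ÷ 1 = 1.0000.
CaO fraction = (1.0000 × 56.077) / 223.486 = 56.077/223.486 = 0.2509.

25.09 wt%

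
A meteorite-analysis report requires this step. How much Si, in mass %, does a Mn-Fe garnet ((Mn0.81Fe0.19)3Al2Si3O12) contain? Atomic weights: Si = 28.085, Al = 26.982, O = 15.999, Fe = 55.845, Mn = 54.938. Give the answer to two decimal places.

17.00 mass %

Formula mass = 2.43·54.938 + 0.57·55.845 + 2·26.982 + 3·28.085 + 12·15.999 = 495.538 g/mol, of which 84.255 g is Si.
So Si makes up 84.255/495.538 = 0.1700 of the mass, i.e. 17.00%.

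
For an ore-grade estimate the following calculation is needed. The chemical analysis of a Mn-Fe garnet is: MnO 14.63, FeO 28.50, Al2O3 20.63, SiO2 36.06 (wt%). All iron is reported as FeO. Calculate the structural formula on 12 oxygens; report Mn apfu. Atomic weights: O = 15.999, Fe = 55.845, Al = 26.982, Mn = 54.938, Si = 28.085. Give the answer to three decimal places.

MnO (M=70.937): mol = 0.20624; Mn = 0.20624, O = 0.20624.
FeO (M=71.844): mol = 0.39669; Fe = 0.39669, O = 0.39669.
Al2O3 (M=101.961): mol = 0.20233; Al = 0.40466, O = 0.60699.
SiO2 (M=60.083): mol = 0.60017; Si = 0.60017, O = 1.20034.
ΣO = 2.41026; factor = 12/ΣO = 4.97872.
Mn apfu = 0.20624 × 4.97872 = 1.027.

1.027 Mn apfu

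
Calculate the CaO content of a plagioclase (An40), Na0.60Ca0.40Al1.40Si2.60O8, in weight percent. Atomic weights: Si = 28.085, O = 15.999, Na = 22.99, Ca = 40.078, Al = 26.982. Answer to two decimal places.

Molar mass of Na0.60Ca0.40Al1.40Si2.60O8 = 0.60·22.99 + 0.40·40.078 + 1.40·26.982 + 2.60·28.085 + 8·15.999 = 268.613 g/mol.
Each formula unit contains 0.40 Ca, equivalent to 0.40/1 = 0.4000 mol CaO.
M(CaO) = 1×40.078 + 1×15.999 = 56.077 g/mol.
Mass of CaO per formula unit = 0.4000 × 56.077 = 22.431 g.
CaO wt% = 22.431 / 268.613 × 100 = 8.35%.

8.35 wt%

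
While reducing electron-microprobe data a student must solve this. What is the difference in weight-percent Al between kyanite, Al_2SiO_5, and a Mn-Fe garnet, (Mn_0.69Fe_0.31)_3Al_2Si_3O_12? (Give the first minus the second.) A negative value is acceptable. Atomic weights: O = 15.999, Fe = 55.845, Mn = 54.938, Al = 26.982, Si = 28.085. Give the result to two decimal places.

22.42 percentage points

M(Al_2SiO_5) = 162.044 g/mol, so wt% Al = 53.964/162.044 × 100 = 33.30%.
M((Mn_0.69Fe_0.31)_3Al_2Si_3O_12) = 495.865 g/mol, so wt% Al = 53.964/495.865 × 100 = 10.88%.
33.30 − 10.88 = 22.42 pp.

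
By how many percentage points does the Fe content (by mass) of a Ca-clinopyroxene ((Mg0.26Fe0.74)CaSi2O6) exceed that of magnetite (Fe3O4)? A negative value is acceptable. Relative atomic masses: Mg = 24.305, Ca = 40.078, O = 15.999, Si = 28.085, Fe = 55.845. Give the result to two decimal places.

-55.13 percentage points

Fe in (Mg0.26Fe0.74)CaSi2O6: molar mass 239.887 g/mol; 0.74×55.845 = 41.325 g → 17.23 wt%.
Fe in Fe3O4: molar mass 231.531 g/mol; 3×55.845 = 167.535 g → 72.36 wt%.
Difference = 17.23 − 72.36 = -55.13 percentage points.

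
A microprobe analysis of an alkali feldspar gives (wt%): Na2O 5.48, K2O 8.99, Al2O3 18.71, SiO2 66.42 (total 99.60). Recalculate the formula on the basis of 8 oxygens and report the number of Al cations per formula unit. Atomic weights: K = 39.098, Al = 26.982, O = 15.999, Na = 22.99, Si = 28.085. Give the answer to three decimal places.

Na2O: 5.48/61.979 = 0.08842 mol → 0.17684 mol Na, 0.08842 mol O.
K2O: 8.99/94.195 = 0.09544 mol → 0.19088 mol K, 0.09544 mol O.
Al2O3: 18.71/101.961 = 0.18350 mol → 0.36700 mol Al, 0.55050 mol O.
SiO2: 66.42/60.083 = 1.10547 mol → 1.10547 mol Si, 2.21094 mol O.
Total oxygen = 2.94530 mol. Normalization factor = 8/2.94530 = 2.71619.
Al per 8 O = 0.36700 × 2.71619 = 0.997.

0.997 Al apfu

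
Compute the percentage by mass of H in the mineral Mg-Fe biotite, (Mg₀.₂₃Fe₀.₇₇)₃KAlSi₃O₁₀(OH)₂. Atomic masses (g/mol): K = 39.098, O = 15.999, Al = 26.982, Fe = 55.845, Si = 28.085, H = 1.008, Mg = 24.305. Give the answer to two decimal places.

0.41 weight percent

Molar mass of (Mg₀.₂₃Fe₀.₇₇)₃KAlSi₃O₁₀(OH)₂: 0.69·24.305 + 2.31·55.845 + 1·39.098 + 1·26.982 + 3·28.085 + 12·15.999 + 2·1.008 = 490.111 g/mol.
Mass of H per formula unit: 2 × 1.008 = 2.016 g.
Weight fraction H = 2.016 / 490.111 = 0.0041.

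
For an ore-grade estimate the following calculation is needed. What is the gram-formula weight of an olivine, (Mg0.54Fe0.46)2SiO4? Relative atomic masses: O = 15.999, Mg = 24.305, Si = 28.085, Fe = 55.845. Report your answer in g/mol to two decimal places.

169.71 g/mol

M = 1.08*24.305 + 0.92*55.845 + 1*28.085 + 4*15.999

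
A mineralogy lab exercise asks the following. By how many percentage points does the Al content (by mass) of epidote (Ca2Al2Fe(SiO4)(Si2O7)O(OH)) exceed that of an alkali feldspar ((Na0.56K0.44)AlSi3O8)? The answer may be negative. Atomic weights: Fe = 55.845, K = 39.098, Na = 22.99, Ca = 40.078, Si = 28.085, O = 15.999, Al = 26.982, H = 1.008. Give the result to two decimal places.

1.15 percentage points

Al in Ca2Al2Fe(SiO4)(Si2O7)O(OH): molar mass 483.215 g/mol; 2×26.982 = 53.964 g → 11.17 wt%.
Al in (Na0.56K0.44)AlSi3O8: molar mass 269.307 g/mol; 1×26.982 = 26.982 g → 10.02 wt%.
Difference = 11.17 − 10.02 = 1.15 percentage points.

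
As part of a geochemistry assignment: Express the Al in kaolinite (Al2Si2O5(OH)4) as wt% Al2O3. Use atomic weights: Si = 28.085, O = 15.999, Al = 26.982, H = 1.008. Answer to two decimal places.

Molar mass of Al2Si2O5(OH)4 = 2×26.982 + 2×28.085 + 9×15.999 + 4×1.008 = 258.157 g/mol.
Each formula unit contains 2 Al, equivalent to 2/2 = 1.0000 mol Al2O3.
M(Al2O3) = 2×26.982 + 3×15.999 = 101.961 g/mol.
Mass of Al2O3 per formula unit = 1.0000 × 101.961 = 101.961 g.
Al2O3 wt% = 101.961 / 258.157 × 100 = 39.50%.

39.50 wt%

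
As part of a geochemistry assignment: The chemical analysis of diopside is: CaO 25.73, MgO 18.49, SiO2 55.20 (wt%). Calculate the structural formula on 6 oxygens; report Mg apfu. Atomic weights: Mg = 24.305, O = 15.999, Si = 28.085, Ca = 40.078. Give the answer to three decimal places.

0.999 Mg apfu

25.73 wt% CaO ÷ 56.077 g/mol = 0.45883 mol, giving 0.45883 Ca and 0.45883 O.
18.49 wt% MgO ÷ 40.304 g/mol = 0.45876 mol, giving 0.45876 Mg and 0.45876 O.
55.20 wt% SiO2 ÷ 60.083 g/mol = 0.91873 mol, giving 0.91873 Si and 1.83746 O.
Oxygen sums to 2.75505; scaling by 6/2.75505 = 2.17782 puts the formula on 6 O.
Mg: 0.45876 × 2.17782 = 0.999 atoms per formula unit.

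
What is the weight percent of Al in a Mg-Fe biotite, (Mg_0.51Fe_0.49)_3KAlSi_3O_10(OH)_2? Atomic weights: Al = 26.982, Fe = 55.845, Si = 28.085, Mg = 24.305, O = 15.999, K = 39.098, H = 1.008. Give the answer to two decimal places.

Formula mass = 1.53*24.305 + 1.47*55.845 + 1*39.098 + 1*26.982 + 3*28.085 + 12*15.999 + 2*1.008 = 463.618 g/mol, of which 26.982 g is Al.
So Al makes up 26.982/463.618 = 0.0582 of the mass, i.e. 5.82%.

5.82 weight percent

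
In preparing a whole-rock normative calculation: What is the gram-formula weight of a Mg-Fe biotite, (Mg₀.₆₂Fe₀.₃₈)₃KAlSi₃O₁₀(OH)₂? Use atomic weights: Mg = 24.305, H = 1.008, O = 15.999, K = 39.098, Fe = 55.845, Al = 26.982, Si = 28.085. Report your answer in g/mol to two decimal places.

453.21 g/mol

Mg: 1.86 × 24.305 = 45.2073
Fe: 1.14 × 55.845 = 63.6633
K: 1 × 39.098 = 39.0980
Al: 1 × 26.982 = 26.9820
Si: 3 × 28.085 = 84.2550
O: 12 × 15.999 = 191.9880
H: 2 × 1.008 = 2.0160
Summing the contributions gives the formula mass.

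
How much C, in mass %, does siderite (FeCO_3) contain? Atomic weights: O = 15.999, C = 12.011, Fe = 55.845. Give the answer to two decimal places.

Molar mass of FeCO_3: 1*55.845 + 1*12.011 + 3*15.999 = 115.853 g/mol.
Mass of C per formula unit: 1 × 12.011 = 12.011 g.
Weight fraction C = 12.011 / 115.853 = 0.1037.

10.37 mass %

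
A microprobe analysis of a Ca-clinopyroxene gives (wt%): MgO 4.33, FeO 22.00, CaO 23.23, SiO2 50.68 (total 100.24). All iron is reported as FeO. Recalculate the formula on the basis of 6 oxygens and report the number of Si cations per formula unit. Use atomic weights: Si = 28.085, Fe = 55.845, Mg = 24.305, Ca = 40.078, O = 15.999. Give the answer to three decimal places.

2.012 Si apfu

MgO: 4.33/40.304 = 0.10743 mol → 0.10743 mol Mg, 0.10743 mol O.
FeO: 22.00/71.844 = 0.30622 mol → 0.30622 mol Fe, 0.30622 mol O.
CaO: 23.23/56.077 = 0.41425 mol → 0.41425 mol Ca, 0.41425 mol O.
SiO2: 50.68/60.083 = 0.84350 mol → 0.84350 mol Si, 1.68700 mol O.
Total oxygen = 2.51490 mol. Normalization factor = 6/2.51490 = 2.38578.
Si per 6 O = 0.84350 × 2.38578 = 2.012.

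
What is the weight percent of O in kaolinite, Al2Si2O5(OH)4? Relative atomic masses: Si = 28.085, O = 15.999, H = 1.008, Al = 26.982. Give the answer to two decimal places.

Molar mass of Al2Si2O5(OH)4: 2*26.982 + 2*28.085 + 9*15.999 + 4*1.008 = 258.157 g/mol.
Mass of O per formula unit: 9 × 15.999 = 143.991 g.
Weight fraction O = 143.991 / 258.157 = 0.5578.

55.78 weight percent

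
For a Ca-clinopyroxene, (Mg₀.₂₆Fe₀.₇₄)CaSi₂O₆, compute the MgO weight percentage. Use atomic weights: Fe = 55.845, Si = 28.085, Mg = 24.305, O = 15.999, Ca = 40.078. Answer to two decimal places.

Molar mass of (Mg₀.₂₆Fe₀.₇₄)CaSi₂O₆ = 0.26·24.305 + 0.74·55.845 + 1·40.078 + 2·28.085 + 6·15.999 = 239.887 g/mol.
Each formula unit contains 0.26 Mg, equivalent to 0.26/1 = 0.2600 mol MgO.
M(MgO) = 1×24.305 + 1×15.999 = 40.304 g/mol.
Mass of MgO per formula unit = 0.2600 × 40.304 = 10.479 g.
MgO wt% = 10.479 / 239.887 × 100 = 4.37%.

4.37 wt%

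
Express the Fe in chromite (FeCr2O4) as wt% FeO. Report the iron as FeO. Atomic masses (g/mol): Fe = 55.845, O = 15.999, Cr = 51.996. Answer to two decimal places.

M(FeCr2O4) = 223.833 g/mol; M(FeO) = 71.844 g/mol.
Moles FeO per formula unit = 1 Fe ÷ 1 = 1.0000.
FeO fraction = (1.0000 × 71.844) / 223.833 = 71.844/223.833 = 0.3210.

32.10 wt%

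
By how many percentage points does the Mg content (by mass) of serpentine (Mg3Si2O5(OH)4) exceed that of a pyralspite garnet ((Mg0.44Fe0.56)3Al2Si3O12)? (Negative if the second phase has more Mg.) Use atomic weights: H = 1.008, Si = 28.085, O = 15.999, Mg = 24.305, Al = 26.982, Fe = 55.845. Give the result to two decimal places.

19.28 percentage points

M(Mg3Si2O5(OH)4) = 277.108 g/mol, so wt% Mg = 72.915/277.108 × 100 = 26.31%.
M((Mg0.44Fe0.56)3Al2Si3O12) = 456.109 g/mol, so wt% Mg = 32.083/456.109 × 100 = 7.03%.
26.31 − 7.03 = 19.28 pp.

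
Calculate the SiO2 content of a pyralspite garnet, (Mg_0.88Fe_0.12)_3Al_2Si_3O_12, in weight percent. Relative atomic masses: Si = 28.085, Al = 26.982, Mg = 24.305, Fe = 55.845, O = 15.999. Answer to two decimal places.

Formula mass = 414.476 g/mol.
3 Si → 3.0000 mol SiO2 per formula unit; M(SiO2) = 60.083, so SiO2 mass = 180.249 g.
180.249/414.476 × 100 = 43.49 wt%.

43.49 wt%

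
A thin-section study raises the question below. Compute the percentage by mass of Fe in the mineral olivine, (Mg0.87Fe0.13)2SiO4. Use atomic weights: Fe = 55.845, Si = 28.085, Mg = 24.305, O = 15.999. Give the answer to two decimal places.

M((Mg0.87Fe0.13)2SiO4) = 148.891 g/mol.
Fe contributes 0.26 × 55.845 = 14.520 g per mole.
14.520/148.891 = 0.0975 → 9.75%.

9.75 weight percent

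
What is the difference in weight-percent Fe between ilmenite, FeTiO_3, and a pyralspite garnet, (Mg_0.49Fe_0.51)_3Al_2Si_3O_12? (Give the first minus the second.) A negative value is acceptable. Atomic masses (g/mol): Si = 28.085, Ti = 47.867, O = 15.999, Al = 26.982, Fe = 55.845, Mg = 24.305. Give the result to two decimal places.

17.88 percentage points

Fe in FeTiO_3: molar mass 151.709 g/mol; 1×55.845 = 55.845 g → 36.81 wt%.
Fe in (Mg_0.49Fe_0.51)_3Al_2Si_3O_12: molar mass 451.378 g/mol; 1.53×55.845 = 85.443 g → 18.93 wt%.
Difference = 36.81 − 18.93 = 17.88 percentage points.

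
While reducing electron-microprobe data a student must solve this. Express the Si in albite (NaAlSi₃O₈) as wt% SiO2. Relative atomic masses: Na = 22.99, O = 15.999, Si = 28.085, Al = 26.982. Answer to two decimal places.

Formula mass = 262.219 g/mol.
3 Si → 3.0000 mol SiO2 per formula unit; M(SiO2) = 60.083, so SiO2 mass = 180.249 g.
180.249/262.219 × 100 = 68.74 wt%.

68.74 wt%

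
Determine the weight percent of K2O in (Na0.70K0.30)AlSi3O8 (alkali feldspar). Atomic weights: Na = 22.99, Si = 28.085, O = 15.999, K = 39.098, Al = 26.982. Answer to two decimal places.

Formula mass = 267.051 g/mol.
0.30 K → 0.1500 mol K2O per formula unit; M(K2O) = 94.195, so K2O mass = 14.129 g.
14.129/267.051 × 100 = 5.29 wt%.

5.29 wt%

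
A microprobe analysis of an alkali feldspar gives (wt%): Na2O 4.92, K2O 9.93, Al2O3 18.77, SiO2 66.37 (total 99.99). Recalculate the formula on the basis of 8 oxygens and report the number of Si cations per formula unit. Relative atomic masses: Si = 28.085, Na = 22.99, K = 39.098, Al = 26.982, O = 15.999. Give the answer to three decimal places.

2.999 Si apfu

Na2O (M=61.979): mol = 0.07938; Na = 0.15876, O = 0.07938.
K2O (M=94.195): mol = 0.10542; K = 0.21084, O = 0.10542.
Al2O3 (M=101.961): mol = 0.18409; Al = 0.36818, O = 0.55227.
SiO2 (M=60.083): mol = 1.10464; Si = 1.10464, O = 2.20928.
ΣO = 2.94635; factor = 8/ΣO = 2.71522.
Si apfu = 1.10464 × 2.71522 = 2.999.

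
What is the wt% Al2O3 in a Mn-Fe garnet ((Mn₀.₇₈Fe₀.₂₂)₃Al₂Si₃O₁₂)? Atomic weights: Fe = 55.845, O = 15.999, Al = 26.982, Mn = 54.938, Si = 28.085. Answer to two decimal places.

20.57 wt%

Molar mass of (Mn₀.₇₈Fe₀.₂₂)₃Al₂Si₃O₁₂ = 2.34×54.938 + 0.66×55.845 + 2×26.982 + 3×28.085 + 12×15.999 = 495.620 g/mol.
Each formula unit contains 2 Al, equivalent to 2/2 = 1.0000 mol Al2O3.
M(Al2O3) = 2×26.982 + 3×15.999 = 101.961 g/mol.
Mass of Al2O3 per formula unit = 1.0000 × 101.961 = 101.961 g.
Al2O3 wt% = 101.961 / 495.620 × 100 = 20.57%.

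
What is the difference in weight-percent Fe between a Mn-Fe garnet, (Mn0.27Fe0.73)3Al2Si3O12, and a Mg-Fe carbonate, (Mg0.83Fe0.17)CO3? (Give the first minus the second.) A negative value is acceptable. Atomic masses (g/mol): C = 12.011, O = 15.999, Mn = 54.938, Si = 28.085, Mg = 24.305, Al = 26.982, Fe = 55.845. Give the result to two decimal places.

14.02 percentage points

Fe in (Mn0.27Fe0.73)3Al2Si3O12: molar mass 497.007 g/mol; 2.19×55.845 = 122.301 g → 24.61 wt%.
Fe in (Mg0.83Fe0.17)CO3: molar mass 89.675 g/mol; 0.17×55.845 = 9.494 g → 10.59 wt%.
Difference = 24.61 − 10.59 = 14.02 percentage points.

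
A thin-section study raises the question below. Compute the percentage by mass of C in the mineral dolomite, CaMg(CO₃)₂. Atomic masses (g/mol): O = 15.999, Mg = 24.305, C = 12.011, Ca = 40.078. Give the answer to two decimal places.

M(CaMg(CO₃)₂) = 184.399 g/mol.
C contributes 2 × 12.011 = 24.022 g per mole.
24.022/184.399 = 0.1303 → 13.03%.

13.03 wt%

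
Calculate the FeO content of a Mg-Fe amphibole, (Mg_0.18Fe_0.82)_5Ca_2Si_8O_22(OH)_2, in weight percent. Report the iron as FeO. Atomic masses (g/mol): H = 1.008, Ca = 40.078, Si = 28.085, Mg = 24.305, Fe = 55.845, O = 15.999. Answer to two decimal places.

31.28 wt%

M((Mg_0.18Fe_0.82)_5Ca_2Si_8O_22(OH)_2) = 941.667 g/mol; M(FeO) = 71.844 g/mol.
Moles FeO per formula unit = 4.10 Fe ÷ 1 = 4.1000.
FeO fraction = (4.1000 × 71.844) / 941.667 = 294.560/941.667 = 0.3128.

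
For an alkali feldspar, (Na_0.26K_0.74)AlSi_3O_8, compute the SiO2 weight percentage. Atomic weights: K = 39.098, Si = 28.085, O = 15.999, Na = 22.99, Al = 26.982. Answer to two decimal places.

M((Na_0.26K_0.74)AlSi_3O_8) = 274.139 g/mol; M(SiO2) = 60.083 g/mol.
Moles SiO2 per formula unit = 3 Si ÷ 1 = 3.0000.
SiO2 fraction = (3.0000 × 60.083) / 274.139 = 180.249/274.139 = 0.6575.

65.75 wt%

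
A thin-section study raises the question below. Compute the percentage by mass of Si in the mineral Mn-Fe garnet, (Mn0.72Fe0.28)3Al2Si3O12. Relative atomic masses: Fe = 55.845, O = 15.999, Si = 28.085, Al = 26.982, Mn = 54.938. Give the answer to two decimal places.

M((Mn0.72Fe0.28)3Al2Si3O12) = 495.783 g/mol.
Si contributes 3 × 28.085 = 84.255 g per mole.
84.255/495.783 = 0.1699 → 16.99%.

16.99 wt%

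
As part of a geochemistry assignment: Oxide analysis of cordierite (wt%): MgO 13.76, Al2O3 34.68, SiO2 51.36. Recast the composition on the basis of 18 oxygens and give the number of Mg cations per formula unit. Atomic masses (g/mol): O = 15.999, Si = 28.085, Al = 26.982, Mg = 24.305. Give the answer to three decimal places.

2.001 Mg apfu

MgO: 13.76/40.304 = 0.34141 mol → 0.34141 mol Mg, 0.34141 mol O.
Al2O3: 34.68/101.961 = 0.34013 mol → 0.68026 mol Al, 1.02039 mol O.
SiO2: 51.36/60.083 = 0.85482 mol → 0.85482 mol Si, 1.70964 mol O.
Total oxygen = 3.07144 mol. Normalization factor = 18/3.07144 = 5.86044.
Mg per 18 O = 0.34141 × 5.86044 = 2.001.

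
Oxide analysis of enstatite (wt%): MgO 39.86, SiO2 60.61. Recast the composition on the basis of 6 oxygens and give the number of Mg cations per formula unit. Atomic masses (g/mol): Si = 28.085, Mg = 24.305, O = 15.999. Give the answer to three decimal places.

1.974 Mg apfu

MgO: 39.86/40.304 = 0.98898 mol → 0.98898 mol Mg, 0.98898 mol O.
SiO2: 60.61/60.083 = 1.00877 mol → 1.00877 mol Si, 2.01754 mol O.
Total oxygen = 3.00652 mol. Normalization factor = 6/3.00652 = 1.99566.
Mg per 6 O = 0.98898 × 1.99566 = 1.974.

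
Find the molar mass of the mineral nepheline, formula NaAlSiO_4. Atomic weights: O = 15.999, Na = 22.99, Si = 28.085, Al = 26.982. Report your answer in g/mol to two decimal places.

The formula mass is the sum 1·22.99 + 1·26.982 + 1·28.085 + 4·15.999.

142.05 g/mol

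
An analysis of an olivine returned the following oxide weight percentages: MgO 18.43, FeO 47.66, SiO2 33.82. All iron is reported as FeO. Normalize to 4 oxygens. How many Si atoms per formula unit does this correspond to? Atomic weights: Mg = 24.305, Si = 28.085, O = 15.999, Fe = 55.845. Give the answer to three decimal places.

1.002 Si apfu

MgO: 18.43/40.304 = 0.45727 mol → 0.45727 mol Mg, 0.45727 mol O.
FeO: 47.66/71.844 = 0.66338 mol → 0.66338 mol Fe, 0.66338 mol O.
SiO2: 33.82/60.083 = 0.56289 mol → 0.56289 mol Si, 1.12578 mol O.
Total oxygen = 2.24643 mol. Normalization factor = 4/2.24643 = 1.78060.
Si per 4 O = 0.56289 × 1.78060 = 1.002.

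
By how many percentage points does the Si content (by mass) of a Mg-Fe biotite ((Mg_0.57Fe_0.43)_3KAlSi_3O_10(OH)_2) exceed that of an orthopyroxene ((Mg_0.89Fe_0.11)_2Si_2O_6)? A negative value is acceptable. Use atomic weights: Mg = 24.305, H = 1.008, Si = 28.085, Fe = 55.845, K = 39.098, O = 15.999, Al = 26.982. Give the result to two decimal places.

Si in (Mg_0.57Fe_0.43)_3KAlSi_3O_10(OH)_2: molar mass 457.941 g/mol; 3×28.085 = 84.255 g → 18.40 wt%.
Si in (Mg_0.89Fe_0.11)_2Si_2O_6: molar mass 207.713 g/mol; 2×28.085 = 56.170 g → 27.04 wt%.
Difference = 18.40 − 27.04 = -8.64 percentage points.

-8.64 percentage points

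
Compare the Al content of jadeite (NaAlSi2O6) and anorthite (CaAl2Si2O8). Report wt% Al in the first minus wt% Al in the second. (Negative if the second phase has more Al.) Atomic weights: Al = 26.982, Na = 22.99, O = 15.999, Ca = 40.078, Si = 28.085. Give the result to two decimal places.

-6.05 percentage points

First mineral: 26.982 g Al in 202.136 g formula = 13.35 wt% Al.
Second mineral: 53.964 g Al in 278.204 g formula = 19.40 wt% Al.
13.35% − 19.40% gives a difference of -6.05 percentage points.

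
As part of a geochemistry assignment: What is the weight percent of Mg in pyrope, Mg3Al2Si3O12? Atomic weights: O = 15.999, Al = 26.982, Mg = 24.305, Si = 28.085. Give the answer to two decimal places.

18.09 mass %

Formula mass = 3×24.305 + 2×26.982 + 3×28.085 + 12×15.999 = 403.122 g/mol, of which 72.915 g is Mg.
So Mg makes up 72.915/403.122 = 0.1809 of the mass, i.e. 18.09%.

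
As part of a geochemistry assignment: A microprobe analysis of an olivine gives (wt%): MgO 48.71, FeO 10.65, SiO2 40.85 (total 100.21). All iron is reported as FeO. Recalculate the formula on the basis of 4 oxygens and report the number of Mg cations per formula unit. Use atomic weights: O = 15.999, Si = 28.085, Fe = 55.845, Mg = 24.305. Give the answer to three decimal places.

1.780 Mg apfu

48.71 wt% MgO ÷ 40.304 g/mol = 1.20856 mol, giving 1.20856 Mg and 1.20856 O.
10.65 wt% FeO ÷ 71.844 g/mol = 0.14824 mol, giving 0.14824 Fe and 0.14824 O.
40.85 wt% SiO2 ÷ 60.083 g/mol = 0.67989 mol, giving 0.67989 Si and 1.35978 O.
Oxygen sums to 2.71658; scaling by 4/2.71658 = 1.47244 puts the formula on 4 O.
Mg: 1.20856 × 1.47244 = 1.780 atoms per formula unit.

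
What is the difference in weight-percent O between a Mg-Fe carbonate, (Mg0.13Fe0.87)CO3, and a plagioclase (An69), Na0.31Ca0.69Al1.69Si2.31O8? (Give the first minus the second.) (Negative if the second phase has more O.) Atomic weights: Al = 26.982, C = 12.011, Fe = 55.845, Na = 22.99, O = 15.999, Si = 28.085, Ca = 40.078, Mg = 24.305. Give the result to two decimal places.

-3.89 percentage points

O in (Mg0.13Fe0.87)CO3: molar mass 111.753 g/mol; 3×15.999 = 47.997 g → 42.95 wt%.
O in Na0.31Ca0.69Al1.69Si2.31O8: molar mass 273.249 g/mol; 8×15.999 = 127.992 g → 46.84 wt%.
Difference = 42.95 − 46.84 = -3.89 percentage points.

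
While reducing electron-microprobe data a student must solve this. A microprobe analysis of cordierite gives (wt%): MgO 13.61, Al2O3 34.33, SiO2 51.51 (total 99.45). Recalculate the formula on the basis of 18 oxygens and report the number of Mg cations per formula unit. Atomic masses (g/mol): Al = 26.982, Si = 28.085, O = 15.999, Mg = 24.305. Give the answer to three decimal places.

1.985 Mg apfu

13.61 wt% MgO ÷ 40.304 g/mol = 0.33768 mol, giving 0.33768 Mg and 0.33768 O.
34.33 wt% Al2O3 ÷ 101.961 g/mol = 0.33670 mol, giving 0.67340 Al and 1.01010 O.
51.51 wt% SiO2 ÷ 60.083 g/mol = 0.85731 mol, giving 0.85731 Si and 1.71462 O.
Oxygen sums to 3.06240; scaling by 18/3.06240 = 5.87774 puts the formula on 18 O.
Mg: 0.33768 × 5.87774 = 1.985 atoms per formula unit.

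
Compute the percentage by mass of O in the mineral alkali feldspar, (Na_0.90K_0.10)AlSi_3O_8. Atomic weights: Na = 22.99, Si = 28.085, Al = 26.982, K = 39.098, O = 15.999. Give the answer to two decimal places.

48.51 mass %

Formula mass = 0.90*22.99 + 0.10*39.098 + 1*26.982 + 3*28.085 + 8*15.999 = 263.830 g/mol, of which 127.992 g is O.
So O makes up 127.992/263.830 = 0.4851 of the mass, i.e. 48.51%.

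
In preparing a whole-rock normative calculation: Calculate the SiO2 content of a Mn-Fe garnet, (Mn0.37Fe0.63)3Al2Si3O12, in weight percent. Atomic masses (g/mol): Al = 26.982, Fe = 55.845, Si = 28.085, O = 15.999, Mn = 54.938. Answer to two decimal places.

Formula mass = 496.735 g/mol.
3 Si → 3.0000 mol SiO2 per formula unit; M(SiO2) = 60.083, so SiO2 mass = 180.249 g.
180.249/496.735 × 100 = 36.29 wt%.

36.29 wt%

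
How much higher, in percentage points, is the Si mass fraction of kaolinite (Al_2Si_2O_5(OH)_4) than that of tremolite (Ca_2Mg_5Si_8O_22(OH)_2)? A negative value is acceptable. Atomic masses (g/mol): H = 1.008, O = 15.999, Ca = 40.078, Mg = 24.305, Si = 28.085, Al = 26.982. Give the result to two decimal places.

Si in Al_2Si_2O_5(OH)_4: molar mass 258.157 g/mol; 2×28.085 = 56.170 g → 21.76 wt%.
Si in Ca_2Mg_5Si_8O_22(OH)_2: molar mass 812.353 g/mol; 8×28.085 = 224.680 g → 27.66 wt%.
Difference = 21.76 − 27.66 = -5.90 percentage points.

-5.90 percentage points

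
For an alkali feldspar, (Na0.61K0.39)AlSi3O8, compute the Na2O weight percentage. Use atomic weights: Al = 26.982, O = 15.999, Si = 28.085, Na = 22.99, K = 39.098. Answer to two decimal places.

7.04 wt%

M((Na0.61K0.39)AlSi3O8) = 268.501 g/mol; M(Na2O) = 61.979 g/mol.
Moles Na2O per formula unit = 0.61 Na ÷ 2 = 0.3050.
Na2O fraction = (0.3050 × 61.979) / 268.501 = 18.904/268.501 = 0.0704.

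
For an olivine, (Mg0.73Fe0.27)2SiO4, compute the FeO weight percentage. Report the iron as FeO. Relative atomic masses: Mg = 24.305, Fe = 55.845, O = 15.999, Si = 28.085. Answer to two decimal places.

Formula mass = 157.723 g/mol.
0.54 Fe → 0.5400 mol FeO per formula unit; M(FeO) = 71.844, so FeO mass = 38.796 g.
38.796/157.723 × 100 = 24.60 wt%.

24.60 wt%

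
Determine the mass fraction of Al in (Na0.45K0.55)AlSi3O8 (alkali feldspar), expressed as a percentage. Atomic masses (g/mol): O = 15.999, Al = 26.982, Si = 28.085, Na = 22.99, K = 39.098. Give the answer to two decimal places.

Formula mass = 0.45*22.99 + 0.55*39.098 + 1*26.982 + 3*28.085 + 8*15.999 = 271.078 g/mol, of which 26.982 g is Al.
So Al makes up 26.982/271.078 = 0.0995 of the mass, i.e. 9.95%.

9.95 mass %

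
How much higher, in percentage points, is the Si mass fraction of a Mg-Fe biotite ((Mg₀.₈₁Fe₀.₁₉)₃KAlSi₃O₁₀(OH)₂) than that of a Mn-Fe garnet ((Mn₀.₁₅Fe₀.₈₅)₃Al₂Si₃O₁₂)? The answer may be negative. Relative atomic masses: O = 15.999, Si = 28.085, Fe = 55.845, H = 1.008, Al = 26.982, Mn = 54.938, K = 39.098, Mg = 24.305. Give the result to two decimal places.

2.42 percentage points

Si in (Mg₀.₈₁Fe₀.₁₉)₃KAlSi₃O₁₀(OH)₂: molar mass 435.232 g/mol; 3×28.085 = 84.255 g → 19.36 wt%.
Si in (Mn₀.₁₅Fe₀.₈₅)₃Al₂Si₃O₁₂: molar mass 497.334 g/mol; 3×28.085 = 84.255 g → 16.94 wt%.
Difference = 19.36 − 16.94 = 2.42 percentage points.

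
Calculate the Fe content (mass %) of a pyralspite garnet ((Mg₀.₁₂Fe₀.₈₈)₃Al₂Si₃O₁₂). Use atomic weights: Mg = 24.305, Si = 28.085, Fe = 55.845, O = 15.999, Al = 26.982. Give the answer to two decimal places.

Formula mass = 0.36·24.305 + 2.64·55.845 + 2·26.982 + 3·28.085 + 12·15.999 = 486.388 g/mol, of which 147.431 g is Fe.
So Fe makes up 147.431/486.388 = 0.3031 of the mass, i.e. 30.31%.

30.31 mass %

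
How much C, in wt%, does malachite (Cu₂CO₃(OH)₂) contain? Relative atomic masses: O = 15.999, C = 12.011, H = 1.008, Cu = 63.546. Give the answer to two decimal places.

Formula mass = 2*63.546 + 1*12.011 + 5*15.999 + 2*1.008 = 221.114 g/mol, of which 12.011 g is C.
So C makes up 12.011/221.114 = 0.0543 of the mass, i.e. 5.43%.

5.43 wt%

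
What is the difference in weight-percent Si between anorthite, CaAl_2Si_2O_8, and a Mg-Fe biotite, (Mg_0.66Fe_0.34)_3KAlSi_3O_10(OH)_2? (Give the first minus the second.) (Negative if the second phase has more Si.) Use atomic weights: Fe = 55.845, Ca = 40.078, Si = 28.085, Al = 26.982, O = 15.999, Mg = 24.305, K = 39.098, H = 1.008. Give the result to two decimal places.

1.44 percentage points

First mineral: 56.170 g Si in 278.204 g formula = 20.19 wt% Si.
Second mineral: 84.255 g Si in 449.425 g formula = 18.75 wt% Si.
20.19% − 18.75% gives a difference of 1.44 percentage points.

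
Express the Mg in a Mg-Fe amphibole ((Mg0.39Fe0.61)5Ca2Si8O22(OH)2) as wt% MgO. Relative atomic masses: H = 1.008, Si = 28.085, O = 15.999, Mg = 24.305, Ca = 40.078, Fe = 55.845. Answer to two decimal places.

Molar mass of (Mg0.39Fe0.61)5Ca2Si8O22(OH)2 = 1.95·24.305 + 3.05·55.845 + 2·40.078 + 8·28.085 + 24·15.999 + 2·1.008 = 908.550 g/mol.
Each formula unit contains 1.95 Mg, equivalent to 1.95/1 = 1.9500 mol MgO.
M(MgO) = 1×24.305 + 1×15.999 = 40.304 g/mol.
Mass of MgO per formula unit = 1.9500 × 40.304 = 78.593 g.
MgO wt% = 78.593 / 908.550 × 100 = 8.65%.

8.65 wt%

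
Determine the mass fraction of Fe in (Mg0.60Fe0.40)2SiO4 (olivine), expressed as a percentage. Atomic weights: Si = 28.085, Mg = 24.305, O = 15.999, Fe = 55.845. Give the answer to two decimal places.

26.93 wt%

Formula mass = 1.20×24.305 + 0.80×55.845 + 1×28.085 + 4×15.999 = 165.923 g/mol, of which 44.676 g is Fe.
So Fe makes up 44.676/165.923 = 0.2693 of the mass, i.e. 26.93%.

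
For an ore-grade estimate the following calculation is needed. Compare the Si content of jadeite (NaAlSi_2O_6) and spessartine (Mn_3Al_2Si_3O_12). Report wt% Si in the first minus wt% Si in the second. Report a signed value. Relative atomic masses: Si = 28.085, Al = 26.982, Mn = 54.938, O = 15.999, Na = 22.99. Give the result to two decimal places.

10.77 percentage points

Si in NaAlSi_2O_6: molar mass 202.136 g/mol; 2×28.085 = 56.170 g → 27.79 wt%.
Si in Mn_3Al_2Si_3O_12: molar mass 495.021 g/mol; 3×28.085 = 84.255 g → 17.02 wt%.
Difference = 27.79 − 17.02 = 10.77 percentage points.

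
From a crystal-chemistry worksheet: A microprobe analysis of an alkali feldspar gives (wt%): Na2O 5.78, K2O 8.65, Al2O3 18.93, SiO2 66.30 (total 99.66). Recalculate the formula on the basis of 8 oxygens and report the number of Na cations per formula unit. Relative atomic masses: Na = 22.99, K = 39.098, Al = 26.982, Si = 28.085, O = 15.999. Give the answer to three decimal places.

0.506 Na apfu

Na2O: 5.78/61.979 = 0.09326 mol → 0.18652 mol Na, 0.09326 mol O.
K2O: 8.65/94.195 = 0.09183 mol → 0.18366 mol K, 0.09183 mol O.
Al2O3: 18.93/101.961 = 0.18566 mol → 0.37132 mol Al, 0.55698 mol O.
SiO2: 66.30/60.083 = 1.10347 mol → 1.10347 mol Si, 2.20694 mol O.
Total oxygen = 2.94901 mol. Normalization factor = 8/2.94901 = 2.71277.
Na per 8 O = 0.18652 × 2.71277 = 0.506.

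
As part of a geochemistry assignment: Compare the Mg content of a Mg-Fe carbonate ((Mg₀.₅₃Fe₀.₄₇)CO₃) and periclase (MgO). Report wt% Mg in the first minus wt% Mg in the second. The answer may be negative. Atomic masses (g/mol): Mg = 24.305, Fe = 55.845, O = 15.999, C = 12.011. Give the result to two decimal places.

First mineral: 12.882 g Mg in 99.137 g formula = 12.99 wt% Mg.
Second mineral: 24.305 g Mg in 40.304 g formula = 60.30 wt% Mg.
12.99% − 60.30% gives a difference of -47.31 percentage points.

-47.31 percentage points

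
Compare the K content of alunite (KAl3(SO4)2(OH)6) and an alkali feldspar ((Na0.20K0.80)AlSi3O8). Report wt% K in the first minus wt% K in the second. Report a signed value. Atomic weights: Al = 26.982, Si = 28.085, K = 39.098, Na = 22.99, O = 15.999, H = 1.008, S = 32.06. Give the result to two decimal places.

-1.93 percentage points

First mineral: 39.098 g K in 414.198 g formula = 9.44 wt% K.
Second mineral: 31.278 g K in 275.105 g formula = 11.37 wt% K.
9.44% − 11.37% gives a difference of -1.93 percentage points.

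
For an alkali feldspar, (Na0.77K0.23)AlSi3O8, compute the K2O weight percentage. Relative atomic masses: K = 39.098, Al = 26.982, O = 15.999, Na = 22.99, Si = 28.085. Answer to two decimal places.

M((Na0.77K0.23)AlSi3O8) = 265.924 g/mol; M(K2O) = 94.195 g/mol.
Moles K2O per formula unit = 0.23 K ÷ 2 = 0.1150.
K2O fraction = (0.1150 × 94.195) / 265.924 = 10.832/265.924 = 0.0407.

4.07 wt%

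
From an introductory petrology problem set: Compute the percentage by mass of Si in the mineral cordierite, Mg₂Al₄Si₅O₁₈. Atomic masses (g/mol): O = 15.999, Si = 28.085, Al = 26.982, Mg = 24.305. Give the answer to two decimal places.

Molar mass of Mg₂Al₄Si₅O₁₈: 2×24.305 + 4×26.982 + 5×28.085 + 18×15.999 = 584.945 g/mol.
Mass of Si per formula unit: 5 × 28.085 = 140.425 g.
Weight fraction Si = 140.425 / 584.945 = 0.2401.

24.01 wt%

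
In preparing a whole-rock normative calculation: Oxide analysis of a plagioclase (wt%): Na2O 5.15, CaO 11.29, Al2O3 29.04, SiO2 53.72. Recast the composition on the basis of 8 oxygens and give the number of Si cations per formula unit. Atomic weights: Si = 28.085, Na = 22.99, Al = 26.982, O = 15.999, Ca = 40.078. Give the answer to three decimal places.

5.15 wt% Na2O ÷ 61.979 g/mol = 0.08309 mol, giving 0.16618 Na and 0.08309 O.
11.29 wt% CaO ÷ 56.077 g/mol = 0.20133 mol, giving 0.20133 Ca and 0.20133 O.
29.04 wt% Al2O3 ÷ 101.961 g/mol = 0.28481 mol, giving 0.56962 Al and 0.85443 O.
53.72 wt% SiO2 ÷ 60.083 g/mol = 0.89410 mol, giving 0.89410 Si and 1.78820 O.
Oxygen sums to 2.92705; scaling by 8/2.92705 = 2.73313 puts the formula on 8 O.
Si: 0.89410 × 2.73313 = 2.444 atoms per formula unit.

2.444 Si apfu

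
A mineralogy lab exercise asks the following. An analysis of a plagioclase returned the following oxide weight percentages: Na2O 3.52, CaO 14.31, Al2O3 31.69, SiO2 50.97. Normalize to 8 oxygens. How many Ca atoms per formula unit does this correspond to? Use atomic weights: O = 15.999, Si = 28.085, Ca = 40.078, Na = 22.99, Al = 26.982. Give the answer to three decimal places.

0.694 Ca apfu

Na2O (M=61.979): mol = 0.05679; Na = 0.11358, O = 0.05679.
CaO (M=56.077): mol = 0.25518; Ca = 0.25518, O = 0.25518.
Al2O3 (M=101.961): mol = 0.31081; Al = 0.62162, O = 0.93243.
SiO2 (M=60.083): mol = 0.84833; Si = 0.84833, O = 1.69666.
ΣO = 2.94106; factor = 8/ΣO = 2.72011.
Ca apfu = 0.25518 × 2.72011 = 0.694.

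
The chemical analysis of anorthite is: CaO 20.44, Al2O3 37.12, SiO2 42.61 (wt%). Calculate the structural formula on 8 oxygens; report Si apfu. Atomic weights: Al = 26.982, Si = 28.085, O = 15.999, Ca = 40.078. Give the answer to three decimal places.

CaO (M=56.077): mol = 0.36450; Ca = 0.36450, O = 0.36450.
Al2O3 (M=101.961): mol = 0.36406; Al = 0.72812, O = 1.09218.
SiO2 (M=60.083): mol = 0.70919; Si = 0.70919, O = 1.41838.
ΣO = 2.87506; factor = 8/ΣO = 2.78255.
Si apfu = 0.70919 × 2.78255 = 1.973.

1.973 Si apfu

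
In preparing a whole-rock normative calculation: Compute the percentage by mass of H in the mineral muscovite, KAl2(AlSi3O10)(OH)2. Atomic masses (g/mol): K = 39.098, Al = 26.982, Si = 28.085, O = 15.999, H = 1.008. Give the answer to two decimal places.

Molar mass of KAl2(AlSi3O10)(OH)2: 1·39.098 + 3·26.982 + 3·28.085 + 12·15.999 + 2·1.008 = 398.303 g/mol.
Mass of H per formula unit: 2 × 1.008 = 2.016 g.
Weight fraction H = 2.016 / 398.303 = 0.0051.

0.51 wt%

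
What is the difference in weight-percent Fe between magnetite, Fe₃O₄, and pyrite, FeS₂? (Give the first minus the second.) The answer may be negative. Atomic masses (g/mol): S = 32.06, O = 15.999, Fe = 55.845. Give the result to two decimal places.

Fe in Fe₃O₄: molar mass 231.531 g/mol; 3×55.845 = 167.535 g → 72.36 wt%.
Fe in FeS₂: molar mass 119.965 g/mol; 1×55.845 = 55.845 g → 46.55 wt%.
Difference = 72.36 − 46.55 = 25.81 percentage points.

25.81 percentage points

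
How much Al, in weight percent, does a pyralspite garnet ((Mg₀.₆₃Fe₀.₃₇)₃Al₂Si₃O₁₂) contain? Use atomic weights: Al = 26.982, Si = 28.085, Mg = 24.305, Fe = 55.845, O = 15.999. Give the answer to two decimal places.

M((Mg₀.₆₃Fe₀.₃₇)₃Al₂Si₃O₁₂) = 438.131 g/mol.
Al contributes 2 × 26.982 = 53.964 g per mole.
53.964/438.131 = 0.1232 → 12.32%.

12.32 weight percent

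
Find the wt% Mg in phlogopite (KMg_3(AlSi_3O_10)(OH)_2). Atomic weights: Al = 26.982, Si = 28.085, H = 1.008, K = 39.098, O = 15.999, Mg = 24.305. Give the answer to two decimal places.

Molar mass of KMg_3(AlSi_3O_10)(OH)_2: 1×39.098 + 3×24.305 + 1×26.982 + 3×28.085 + 12×15.999 + 2×1.008 = 417.254 g/mol.
Mass of Mg per formula unit: 3 × 24.305 = 72.915 g.
Weight fraction Mg = 72.915 / 417.254 = 0.1747.

17.47 mass %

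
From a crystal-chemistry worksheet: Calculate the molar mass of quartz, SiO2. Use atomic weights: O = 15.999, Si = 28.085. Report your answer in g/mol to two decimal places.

M = 1·28.085 + 2·15.999

60.08 g/mol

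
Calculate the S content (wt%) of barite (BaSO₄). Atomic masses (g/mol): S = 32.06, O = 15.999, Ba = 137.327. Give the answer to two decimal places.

M(BaSO₄) = 233.383 g/mol.
S contributes 1 × 32.06 = 32.060 g per mole.
32.060/233.383 = 0.1374 → 13.74%.

13.74 wt%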